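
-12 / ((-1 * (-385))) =-0.03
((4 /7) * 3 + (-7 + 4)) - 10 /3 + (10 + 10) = 323 /21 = 15.38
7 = 7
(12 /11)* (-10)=-120 /11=-10.91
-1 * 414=-414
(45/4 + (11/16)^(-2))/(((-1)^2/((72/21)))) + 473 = 439445/847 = 518.83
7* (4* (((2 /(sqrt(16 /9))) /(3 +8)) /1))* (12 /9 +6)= 28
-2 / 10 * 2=-2 / 5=-0.40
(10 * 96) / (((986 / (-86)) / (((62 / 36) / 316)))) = -53320 / 116841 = -0.46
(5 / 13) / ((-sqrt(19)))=-5 * sqrt(19) / 247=-0.09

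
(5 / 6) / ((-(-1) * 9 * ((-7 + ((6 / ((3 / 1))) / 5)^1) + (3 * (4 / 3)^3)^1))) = 25 / 138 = 0.18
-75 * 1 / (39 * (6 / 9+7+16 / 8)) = -75 / 377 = -0.20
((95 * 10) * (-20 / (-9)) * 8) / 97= 152000 / 873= 174.11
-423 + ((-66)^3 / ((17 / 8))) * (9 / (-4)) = 5167737 / 17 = 303984.53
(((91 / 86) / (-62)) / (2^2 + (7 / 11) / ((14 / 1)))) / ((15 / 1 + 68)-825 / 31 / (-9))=-429 / 8740868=-0.00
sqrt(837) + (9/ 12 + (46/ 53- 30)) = -6017/ 212 + 3 * sqrt(93) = 0.55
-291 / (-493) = 291 / 493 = 0.59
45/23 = 1.96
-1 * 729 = -729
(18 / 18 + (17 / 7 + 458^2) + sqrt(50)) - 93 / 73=209773.23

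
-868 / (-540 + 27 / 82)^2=-0.00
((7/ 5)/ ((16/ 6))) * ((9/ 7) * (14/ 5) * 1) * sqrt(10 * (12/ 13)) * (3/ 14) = 81 * sqrt(390)/ 1300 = 1.23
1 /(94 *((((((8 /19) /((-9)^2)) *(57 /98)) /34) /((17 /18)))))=42483 /376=112.99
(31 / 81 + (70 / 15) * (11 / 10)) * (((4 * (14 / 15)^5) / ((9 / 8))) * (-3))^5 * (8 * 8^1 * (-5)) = 215880754037924313244861442909669181882368 / 4970187455316355526447296142578125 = 43435133.18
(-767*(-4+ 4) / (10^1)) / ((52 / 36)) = 0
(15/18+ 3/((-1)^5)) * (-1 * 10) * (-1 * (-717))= 15535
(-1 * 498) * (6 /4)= -747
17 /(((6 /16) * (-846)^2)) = 0.00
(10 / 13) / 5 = 2 / 13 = 0.15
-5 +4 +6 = 5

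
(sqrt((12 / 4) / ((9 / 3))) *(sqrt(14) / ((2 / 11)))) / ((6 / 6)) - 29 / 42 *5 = -145 / 42 + 11 *sqrt(14) / 2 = 17.13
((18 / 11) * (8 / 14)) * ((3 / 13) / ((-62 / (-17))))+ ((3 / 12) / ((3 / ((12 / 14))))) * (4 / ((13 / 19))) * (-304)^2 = 1197528364 / 31031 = 38591.36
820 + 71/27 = 22211/27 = 822.63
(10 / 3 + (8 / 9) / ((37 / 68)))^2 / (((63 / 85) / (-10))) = -2325358600 / 6986007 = -332.86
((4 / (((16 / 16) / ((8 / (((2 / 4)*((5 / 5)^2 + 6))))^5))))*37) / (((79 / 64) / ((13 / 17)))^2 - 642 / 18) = -322277166022656 / 1153918551947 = -279.29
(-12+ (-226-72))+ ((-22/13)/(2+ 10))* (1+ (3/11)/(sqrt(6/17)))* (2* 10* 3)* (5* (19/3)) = -22540/39-475* sqrt(102)/39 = -700.96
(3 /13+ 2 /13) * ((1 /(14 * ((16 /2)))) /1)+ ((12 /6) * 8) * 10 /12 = 58255 /4368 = 13.34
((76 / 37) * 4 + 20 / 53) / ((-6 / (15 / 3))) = -42130 / 5883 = -7.16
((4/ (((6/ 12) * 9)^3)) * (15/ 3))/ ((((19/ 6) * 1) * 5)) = 64/ 4617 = 0.01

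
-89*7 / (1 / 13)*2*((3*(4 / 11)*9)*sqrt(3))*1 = -1749384*sqrt(3) / 11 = -275456.54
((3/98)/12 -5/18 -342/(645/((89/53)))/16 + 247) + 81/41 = 204916076611/824131980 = 248.64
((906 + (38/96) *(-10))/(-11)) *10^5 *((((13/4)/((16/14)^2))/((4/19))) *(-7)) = 5731640403125/8448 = 678461221.96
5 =5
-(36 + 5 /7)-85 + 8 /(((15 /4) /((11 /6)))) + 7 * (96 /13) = -270724 /4095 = -66.11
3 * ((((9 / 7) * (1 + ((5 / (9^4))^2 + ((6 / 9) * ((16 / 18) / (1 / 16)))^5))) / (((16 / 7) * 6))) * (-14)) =-11545022755259 / 38263752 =-301722.18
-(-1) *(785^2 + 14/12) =3697357/6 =616226.17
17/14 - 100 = -1383/14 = -98.79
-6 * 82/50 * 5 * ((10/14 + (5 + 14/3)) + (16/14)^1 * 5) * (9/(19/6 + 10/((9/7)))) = -4489992/6895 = -651.20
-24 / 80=-3 / 10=-0.30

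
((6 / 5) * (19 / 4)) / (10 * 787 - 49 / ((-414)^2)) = 4884786 / 6744432355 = 0.00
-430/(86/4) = -20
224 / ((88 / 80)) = 2240 / 11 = 203.64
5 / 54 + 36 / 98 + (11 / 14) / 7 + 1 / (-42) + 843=843.55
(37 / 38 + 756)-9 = 28423 / 38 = 747.97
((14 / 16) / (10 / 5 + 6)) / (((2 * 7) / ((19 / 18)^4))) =130321 / 13436928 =0.01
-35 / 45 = -7 / 9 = -0.78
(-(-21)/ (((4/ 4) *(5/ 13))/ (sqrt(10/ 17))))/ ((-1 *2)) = -273 *sqrt(170)/ 170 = -20.94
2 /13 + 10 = 132 /13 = 10.15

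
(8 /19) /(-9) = -0.05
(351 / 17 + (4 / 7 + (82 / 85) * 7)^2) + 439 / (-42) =63.84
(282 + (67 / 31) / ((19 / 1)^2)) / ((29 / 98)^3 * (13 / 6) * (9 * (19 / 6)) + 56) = 11881340509472 / 2426780559381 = 4.90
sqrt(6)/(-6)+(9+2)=11 - sqrt(6)/6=10.59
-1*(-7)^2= -49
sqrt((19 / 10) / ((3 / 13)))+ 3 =sqrt(7410) / 30+ 3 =5.87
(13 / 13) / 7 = 1 / 7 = 0.14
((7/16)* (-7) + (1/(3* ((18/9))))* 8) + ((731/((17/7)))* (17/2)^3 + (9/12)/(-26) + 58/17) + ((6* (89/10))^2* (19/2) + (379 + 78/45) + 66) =56325783469/265200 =212389.83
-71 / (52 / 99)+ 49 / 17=-116945 / 884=-132.29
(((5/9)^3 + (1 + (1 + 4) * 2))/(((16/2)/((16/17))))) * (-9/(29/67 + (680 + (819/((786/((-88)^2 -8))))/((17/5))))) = -142959776/36877246083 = -0.00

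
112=112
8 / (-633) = -8 / 633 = -0.01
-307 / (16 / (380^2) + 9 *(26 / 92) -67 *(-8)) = -127451050 / 223576371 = -0.57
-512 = -512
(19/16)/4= 19/64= 0.30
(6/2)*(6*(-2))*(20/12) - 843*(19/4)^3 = -5785977/64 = -90405.89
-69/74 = -0.93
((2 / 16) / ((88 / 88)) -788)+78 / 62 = -195081 / 248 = -786.62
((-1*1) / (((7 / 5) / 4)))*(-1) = 20 / 7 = 2.86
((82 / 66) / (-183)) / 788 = -41 / 4758732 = -0.00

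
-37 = -37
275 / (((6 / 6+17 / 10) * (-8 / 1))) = -1375 / 108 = -12.73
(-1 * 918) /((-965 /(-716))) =-657288 /965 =-681.13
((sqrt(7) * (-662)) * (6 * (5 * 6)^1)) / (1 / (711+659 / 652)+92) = -3426.77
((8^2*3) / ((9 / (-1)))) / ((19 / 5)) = -320 / 57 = -5.61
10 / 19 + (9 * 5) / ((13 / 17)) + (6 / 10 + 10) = 86416 / 1235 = 69.97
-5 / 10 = -1 / 2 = -0.50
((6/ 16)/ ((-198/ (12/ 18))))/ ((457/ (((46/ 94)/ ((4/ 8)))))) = -23/ 8505684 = -0.00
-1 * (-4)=4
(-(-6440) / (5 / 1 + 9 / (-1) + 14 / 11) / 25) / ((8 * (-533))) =1771 / 79950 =0.02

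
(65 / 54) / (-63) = -65 / 3402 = -0.02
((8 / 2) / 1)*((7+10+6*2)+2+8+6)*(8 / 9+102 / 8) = 2455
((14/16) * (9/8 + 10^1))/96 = 623/6144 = 0.10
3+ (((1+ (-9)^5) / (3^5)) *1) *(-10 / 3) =812.99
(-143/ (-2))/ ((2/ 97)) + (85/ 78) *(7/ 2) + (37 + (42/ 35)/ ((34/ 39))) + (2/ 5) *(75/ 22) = 128039708/ 36465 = 3511.30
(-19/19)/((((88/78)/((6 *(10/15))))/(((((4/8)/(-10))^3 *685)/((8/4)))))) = 5343/35200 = 0.15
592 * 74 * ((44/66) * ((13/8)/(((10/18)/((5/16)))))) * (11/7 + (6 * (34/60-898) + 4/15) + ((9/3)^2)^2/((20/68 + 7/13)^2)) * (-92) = 66630828760639/5152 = 12933002476.83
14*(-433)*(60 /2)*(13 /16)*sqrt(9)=-1773135 /4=-443283.75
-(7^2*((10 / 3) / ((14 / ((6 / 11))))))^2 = -4900 / 121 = -40.50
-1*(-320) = 320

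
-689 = -689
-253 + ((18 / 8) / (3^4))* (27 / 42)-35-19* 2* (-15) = 282.02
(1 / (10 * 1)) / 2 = 1 / 20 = 0.05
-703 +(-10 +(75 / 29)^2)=-594008 / 841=-706.31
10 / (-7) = -10 / 7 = -1.43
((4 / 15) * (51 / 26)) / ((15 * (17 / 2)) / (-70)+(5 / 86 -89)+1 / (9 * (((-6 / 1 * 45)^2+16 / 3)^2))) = -489560671705504 / 84947614369114575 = -0.01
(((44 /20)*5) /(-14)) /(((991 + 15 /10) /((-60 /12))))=11 /2779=0.00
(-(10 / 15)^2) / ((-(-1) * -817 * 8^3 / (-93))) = -31 / 313728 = -0.00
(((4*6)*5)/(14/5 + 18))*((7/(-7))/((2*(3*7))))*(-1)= 25/182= 0.14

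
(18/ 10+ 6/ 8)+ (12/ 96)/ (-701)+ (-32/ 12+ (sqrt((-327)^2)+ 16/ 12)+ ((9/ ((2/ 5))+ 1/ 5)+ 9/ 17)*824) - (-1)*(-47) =19422.25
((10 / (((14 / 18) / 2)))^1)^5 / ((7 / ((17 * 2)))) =6424531200000 / 117649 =54607614.17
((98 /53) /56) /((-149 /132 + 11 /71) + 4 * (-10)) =-16401 /20352371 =-0.00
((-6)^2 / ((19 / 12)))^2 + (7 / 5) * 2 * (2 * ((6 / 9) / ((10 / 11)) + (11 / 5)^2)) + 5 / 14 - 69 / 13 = 543.22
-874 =-874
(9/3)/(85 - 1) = 1/28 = 0.04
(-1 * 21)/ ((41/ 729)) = -15309/ 41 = -373.39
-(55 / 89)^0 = -1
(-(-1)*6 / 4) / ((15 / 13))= 13 / 10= 1.30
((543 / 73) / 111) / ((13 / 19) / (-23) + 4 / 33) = 2610201 / 3562619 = 0.73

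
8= 8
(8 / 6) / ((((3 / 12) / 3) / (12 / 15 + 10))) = 864 / 5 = 172.80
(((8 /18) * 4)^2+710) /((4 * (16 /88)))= 317713 /324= 980.60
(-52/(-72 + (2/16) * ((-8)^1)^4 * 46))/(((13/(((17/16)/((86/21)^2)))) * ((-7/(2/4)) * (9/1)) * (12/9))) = 0.00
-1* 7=-7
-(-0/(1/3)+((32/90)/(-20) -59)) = 13279/225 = 59.02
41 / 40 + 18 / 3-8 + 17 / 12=53 / 120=0.44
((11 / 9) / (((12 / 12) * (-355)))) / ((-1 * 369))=0.00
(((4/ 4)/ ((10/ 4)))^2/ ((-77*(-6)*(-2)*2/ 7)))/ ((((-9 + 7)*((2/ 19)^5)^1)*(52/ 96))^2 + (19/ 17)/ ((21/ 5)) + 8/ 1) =-2188790654034957/ 29853081269879646350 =-0.00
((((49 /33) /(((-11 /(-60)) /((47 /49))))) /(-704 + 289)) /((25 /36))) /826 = -3384 /103693975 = -0.00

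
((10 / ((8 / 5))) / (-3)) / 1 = -25 / 12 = -2.08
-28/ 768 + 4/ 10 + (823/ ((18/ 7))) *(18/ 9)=1844567/ 2880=640.47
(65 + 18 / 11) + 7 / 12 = 8873 / 132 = 67.22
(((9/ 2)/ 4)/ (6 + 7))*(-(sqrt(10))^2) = -45/ 52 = -0.87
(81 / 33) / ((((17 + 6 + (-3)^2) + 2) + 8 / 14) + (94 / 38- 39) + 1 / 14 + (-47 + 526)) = 7182 / 1396043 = 0.01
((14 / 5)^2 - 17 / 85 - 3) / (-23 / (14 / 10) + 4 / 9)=-7308 / 25175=-0.29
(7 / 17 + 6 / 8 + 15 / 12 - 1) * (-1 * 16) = -384 / 17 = -22.59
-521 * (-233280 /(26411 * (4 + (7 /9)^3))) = 1029.37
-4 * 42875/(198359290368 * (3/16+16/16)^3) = -1372000/2657317134051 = -0.00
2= 2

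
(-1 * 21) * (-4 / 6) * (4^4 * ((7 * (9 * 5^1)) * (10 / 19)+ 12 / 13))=147581952 / 247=597497.78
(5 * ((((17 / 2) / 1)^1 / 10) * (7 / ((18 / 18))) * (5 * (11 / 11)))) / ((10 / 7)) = 833 / 8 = 104.12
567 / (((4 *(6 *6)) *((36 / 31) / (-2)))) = -217 / 32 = -6.78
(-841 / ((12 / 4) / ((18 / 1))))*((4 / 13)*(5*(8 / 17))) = -807360 / 221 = -3653.21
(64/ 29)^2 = 4096/ 841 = 4.87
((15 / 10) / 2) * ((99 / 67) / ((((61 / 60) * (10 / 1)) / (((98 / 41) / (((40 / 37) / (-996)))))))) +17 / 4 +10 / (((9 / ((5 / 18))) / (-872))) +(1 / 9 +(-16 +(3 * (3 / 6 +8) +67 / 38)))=-2545604613821 / 5157712260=-493.55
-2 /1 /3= -2 /3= -0.67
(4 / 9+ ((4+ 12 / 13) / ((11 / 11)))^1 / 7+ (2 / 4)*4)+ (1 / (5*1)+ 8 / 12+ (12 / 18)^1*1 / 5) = 4.15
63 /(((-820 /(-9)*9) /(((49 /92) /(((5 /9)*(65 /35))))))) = 194481 /4903600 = 0.04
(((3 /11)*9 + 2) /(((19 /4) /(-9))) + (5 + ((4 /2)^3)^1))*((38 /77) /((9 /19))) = 36214 /7623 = 4.75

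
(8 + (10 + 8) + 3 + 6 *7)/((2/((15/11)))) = 1065/22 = 48.41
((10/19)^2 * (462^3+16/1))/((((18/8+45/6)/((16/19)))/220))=138844490752000/267501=519042884.89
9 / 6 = 3 / 2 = 1.50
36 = 36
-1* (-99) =99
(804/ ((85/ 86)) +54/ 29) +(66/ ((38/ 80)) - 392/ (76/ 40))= 35030354/ 46835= 747.95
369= 369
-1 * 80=-80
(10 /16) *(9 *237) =10665 /8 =1333.12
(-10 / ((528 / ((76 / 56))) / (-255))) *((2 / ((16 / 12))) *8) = 24225 / 308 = 78.65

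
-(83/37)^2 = -6889/1369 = -5.03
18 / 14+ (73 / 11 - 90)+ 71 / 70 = -8917 / 110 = -81.06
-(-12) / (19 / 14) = 168 / 19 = 8.84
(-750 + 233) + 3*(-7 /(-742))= -54799 /106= -516.97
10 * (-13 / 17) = -130 / 17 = -7.65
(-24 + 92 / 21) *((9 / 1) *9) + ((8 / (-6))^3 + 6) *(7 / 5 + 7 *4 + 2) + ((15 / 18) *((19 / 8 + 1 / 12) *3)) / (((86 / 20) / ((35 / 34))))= -16288406573 / 11052720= -1473.70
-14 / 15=-0.93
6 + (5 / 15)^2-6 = 1 / 9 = 0.11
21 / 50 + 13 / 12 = 451 / 300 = 1.50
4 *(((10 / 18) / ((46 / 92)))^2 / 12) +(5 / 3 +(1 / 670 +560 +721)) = 208898203 / 162810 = 1283.08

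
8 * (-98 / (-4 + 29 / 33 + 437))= -12936 / 7159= -1.81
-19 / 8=-2.38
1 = 1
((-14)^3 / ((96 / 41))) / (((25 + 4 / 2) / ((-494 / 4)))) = 3473561 / 648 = 5360.43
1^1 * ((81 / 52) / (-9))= -9 / 52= -0.17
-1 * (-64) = 64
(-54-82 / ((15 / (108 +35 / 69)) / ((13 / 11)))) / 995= -8595932 / 11328075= -0.76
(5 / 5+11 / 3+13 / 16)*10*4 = 1315 / 6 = 219.17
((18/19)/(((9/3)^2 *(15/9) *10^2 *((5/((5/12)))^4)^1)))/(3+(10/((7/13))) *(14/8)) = 1/1165536000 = 0.00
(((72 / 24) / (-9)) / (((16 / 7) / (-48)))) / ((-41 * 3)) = -7 / 123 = -0.06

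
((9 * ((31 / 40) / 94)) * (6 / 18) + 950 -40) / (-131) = -3421693 / 492560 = -6.95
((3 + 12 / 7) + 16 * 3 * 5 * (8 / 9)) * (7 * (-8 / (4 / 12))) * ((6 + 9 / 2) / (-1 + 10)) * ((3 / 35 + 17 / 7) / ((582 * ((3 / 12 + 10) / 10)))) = -6447232 / 35793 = -180.13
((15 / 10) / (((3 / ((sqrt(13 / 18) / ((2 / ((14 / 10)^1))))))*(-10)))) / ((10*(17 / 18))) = -21*sqrt(26) / 34000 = -0.00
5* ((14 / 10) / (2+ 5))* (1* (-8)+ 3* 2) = -2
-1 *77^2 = -5929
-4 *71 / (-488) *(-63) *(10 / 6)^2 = -12425 / 122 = -101.84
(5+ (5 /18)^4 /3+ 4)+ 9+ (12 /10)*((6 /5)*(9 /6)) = 158739337 /7873200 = 20.16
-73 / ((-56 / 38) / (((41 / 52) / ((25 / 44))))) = 625537 / 9100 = 68.74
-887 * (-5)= 4435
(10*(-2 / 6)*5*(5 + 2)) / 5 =-70 / 3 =-23.33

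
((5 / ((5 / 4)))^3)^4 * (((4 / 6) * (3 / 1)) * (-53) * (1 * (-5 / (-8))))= -1111490560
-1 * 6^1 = -6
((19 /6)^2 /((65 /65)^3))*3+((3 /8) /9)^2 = 17329 /576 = 30.09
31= 31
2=2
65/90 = 13/18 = 0.72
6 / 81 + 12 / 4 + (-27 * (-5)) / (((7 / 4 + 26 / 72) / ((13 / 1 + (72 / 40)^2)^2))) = 1081686121 / 64125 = 16868.40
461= 461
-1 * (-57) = 57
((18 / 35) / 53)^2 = 324 / 3441025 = 0.00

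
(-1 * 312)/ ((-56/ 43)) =1677/ 7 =239.57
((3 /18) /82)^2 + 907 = 219552049 /242064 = 907.00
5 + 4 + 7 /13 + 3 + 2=189 /13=14.54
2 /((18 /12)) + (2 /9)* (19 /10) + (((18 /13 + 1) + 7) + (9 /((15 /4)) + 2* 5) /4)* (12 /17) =10.57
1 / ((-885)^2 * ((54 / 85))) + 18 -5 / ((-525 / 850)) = 1545146399 / 59211810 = 26.10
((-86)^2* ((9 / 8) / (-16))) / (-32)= 16641 / 1024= 16.25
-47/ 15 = -3.13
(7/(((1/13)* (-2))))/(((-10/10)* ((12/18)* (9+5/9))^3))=1791153/10176896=0.18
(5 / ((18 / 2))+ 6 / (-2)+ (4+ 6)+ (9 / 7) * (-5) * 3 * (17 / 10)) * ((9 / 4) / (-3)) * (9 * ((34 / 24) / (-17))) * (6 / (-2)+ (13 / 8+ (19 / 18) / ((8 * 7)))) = 4345693 / 225792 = 19.25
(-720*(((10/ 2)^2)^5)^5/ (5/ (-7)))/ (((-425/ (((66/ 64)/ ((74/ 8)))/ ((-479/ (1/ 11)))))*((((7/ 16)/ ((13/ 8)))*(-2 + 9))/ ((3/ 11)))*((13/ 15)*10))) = 1726618847897043451666831970214843750/ 23199407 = 74425128534407946361164830000.00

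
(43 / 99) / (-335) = -43 / 33165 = -0.00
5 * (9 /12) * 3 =45 /4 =11.25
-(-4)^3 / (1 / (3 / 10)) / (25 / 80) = 1536 / 25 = 61.44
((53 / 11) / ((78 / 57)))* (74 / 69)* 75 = 931475 / 3289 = 283.21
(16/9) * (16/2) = 128/9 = 14.22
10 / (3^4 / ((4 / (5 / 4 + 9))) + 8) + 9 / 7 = 32161 / 24143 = 1.33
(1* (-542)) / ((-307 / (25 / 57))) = 13550 / 17499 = 0.77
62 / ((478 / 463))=14353 / 239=60.05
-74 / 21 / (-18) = 37 / 189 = 0.20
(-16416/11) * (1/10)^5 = -513/34375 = -0.01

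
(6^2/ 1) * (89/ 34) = 1602/ 17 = 94.24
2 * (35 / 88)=35 / 44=0.80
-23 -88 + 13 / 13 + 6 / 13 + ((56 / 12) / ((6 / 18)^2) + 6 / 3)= -852 / 13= -65.54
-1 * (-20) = 20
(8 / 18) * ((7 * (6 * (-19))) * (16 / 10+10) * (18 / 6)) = -61712 / 5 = -12342.40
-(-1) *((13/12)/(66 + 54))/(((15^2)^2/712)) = 1157/9112500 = 0.00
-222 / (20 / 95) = -2109 / 2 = -1054.50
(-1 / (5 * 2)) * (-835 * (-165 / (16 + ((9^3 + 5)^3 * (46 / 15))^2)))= -6199875 / 661792770433639841312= -0.00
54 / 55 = 0.98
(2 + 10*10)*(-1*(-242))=24684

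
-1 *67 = -67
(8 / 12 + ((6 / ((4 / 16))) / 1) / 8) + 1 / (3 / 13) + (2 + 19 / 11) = 129 / 11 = 11.73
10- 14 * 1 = -4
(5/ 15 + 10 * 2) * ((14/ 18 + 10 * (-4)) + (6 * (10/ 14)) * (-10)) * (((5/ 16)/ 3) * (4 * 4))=-1577155/ 567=-2781.58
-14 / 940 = -7 / 470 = -0.01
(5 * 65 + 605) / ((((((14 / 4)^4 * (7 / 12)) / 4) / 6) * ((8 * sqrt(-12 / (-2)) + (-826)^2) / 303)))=1130009460480 / 9979167821791 - 649244160 * sqrt(6) / 488979223267759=0.11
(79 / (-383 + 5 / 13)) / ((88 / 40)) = -5135 / 54714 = -0.09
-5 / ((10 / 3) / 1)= -3 / 2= -1.50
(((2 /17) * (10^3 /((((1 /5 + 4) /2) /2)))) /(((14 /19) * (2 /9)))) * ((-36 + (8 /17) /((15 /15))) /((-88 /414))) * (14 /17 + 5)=160348410000 /240737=666072.98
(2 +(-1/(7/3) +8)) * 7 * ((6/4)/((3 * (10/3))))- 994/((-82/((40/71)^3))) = 50502881/4133620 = 12.22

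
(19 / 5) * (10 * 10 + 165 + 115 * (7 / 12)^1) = 15143 / 12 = 1261.92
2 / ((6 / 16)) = 16 / 3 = 5.33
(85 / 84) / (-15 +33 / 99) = -85 / 1232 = -0.07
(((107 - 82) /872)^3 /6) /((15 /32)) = 3125 /372968352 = 0.00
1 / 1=1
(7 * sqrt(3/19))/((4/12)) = 21 * sqrt(57)/19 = 8.34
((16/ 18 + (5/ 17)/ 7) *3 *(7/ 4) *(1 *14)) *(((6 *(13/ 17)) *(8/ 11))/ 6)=38.05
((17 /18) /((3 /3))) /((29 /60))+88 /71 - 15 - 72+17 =-412664 /6177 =-66.81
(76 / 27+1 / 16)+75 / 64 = 6997 / 1728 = 4.05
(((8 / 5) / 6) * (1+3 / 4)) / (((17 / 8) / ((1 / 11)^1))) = 56 / 2805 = 0.02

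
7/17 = 0.41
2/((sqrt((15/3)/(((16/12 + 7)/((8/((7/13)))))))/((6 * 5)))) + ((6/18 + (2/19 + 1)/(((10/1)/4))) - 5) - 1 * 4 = -2344/285 + 5 * sqrt(2730)/13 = 11.87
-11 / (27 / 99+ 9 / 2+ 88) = -242 / 2041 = -0.12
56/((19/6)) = 336/19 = 17.68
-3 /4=-0.75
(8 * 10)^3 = 512000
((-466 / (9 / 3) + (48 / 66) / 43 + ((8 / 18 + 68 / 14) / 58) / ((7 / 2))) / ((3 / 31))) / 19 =-29120830840 / 344804229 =-84.46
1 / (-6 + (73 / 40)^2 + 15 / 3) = 0.43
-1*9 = -9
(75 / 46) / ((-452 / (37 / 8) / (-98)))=135975 / 83168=1.63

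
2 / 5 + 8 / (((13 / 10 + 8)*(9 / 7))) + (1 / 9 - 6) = -20171 / 4185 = -4.82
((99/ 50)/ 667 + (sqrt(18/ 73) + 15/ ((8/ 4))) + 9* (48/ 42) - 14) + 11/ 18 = 3* sqrt(146)/ 73 + 9244187/ 2101050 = 4.90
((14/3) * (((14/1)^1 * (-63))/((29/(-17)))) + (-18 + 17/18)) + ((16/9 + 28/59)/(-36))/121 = 80351833501/33539022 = 2395.77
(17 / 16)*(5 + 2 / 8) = 357 / 64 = 5.58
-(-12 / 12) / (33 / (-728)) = -728 / 33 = -22.06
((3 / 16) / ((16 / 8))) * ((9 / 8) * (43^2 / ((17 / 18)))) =449307 / 2176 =206.48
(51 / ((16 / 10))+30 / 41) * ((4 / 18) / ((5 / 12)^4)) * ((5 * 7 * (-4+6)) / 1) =17248896 / 1025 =16828.19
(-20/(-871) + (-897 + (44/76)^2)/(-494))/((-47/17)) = -14359764/21598991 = -0.66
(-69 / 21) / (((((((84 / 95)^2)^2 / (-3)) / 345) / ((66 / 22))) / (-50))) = -5385922578125 / 6453888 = -834523.71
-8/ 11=-0.73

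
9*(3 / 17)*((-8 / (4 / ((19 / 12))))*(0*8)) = 0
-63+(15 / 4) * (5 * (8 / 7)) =-291 / 7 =-41.57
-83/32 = -2.59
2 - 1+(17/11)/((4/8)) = 45/11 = 4.09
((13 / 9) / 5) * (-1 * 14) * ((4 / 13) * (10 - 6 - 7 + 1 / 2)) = 28 / 9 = 3.11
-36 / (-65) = 36 / 65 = 0.55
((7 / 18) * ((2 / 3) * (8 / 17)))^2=3136 / 210681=0.01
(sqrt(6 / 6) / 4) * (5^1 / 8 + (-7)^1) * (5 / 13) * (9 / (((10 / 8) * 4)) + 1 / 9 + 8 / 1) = -6.08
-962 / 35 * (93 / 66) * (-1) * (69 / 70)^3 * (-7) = -4898397699 / 18865000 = -259.66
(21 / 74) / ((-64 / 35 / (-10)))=3675 / 2368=1.55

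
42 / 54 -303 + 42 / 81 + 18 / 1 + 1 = -7633 / 27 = -282.70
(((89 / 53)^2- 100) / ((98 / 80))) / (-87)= 74280 / 81461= 0.91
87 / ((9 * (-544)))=-29 / 1632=-0.02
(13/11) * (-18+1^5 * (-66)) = -1092/11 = -99.27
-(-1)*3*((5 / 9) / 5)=1 / 3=0.33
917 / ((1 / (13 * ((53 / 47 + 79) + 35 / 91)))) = 45109981 / 47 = 959786.83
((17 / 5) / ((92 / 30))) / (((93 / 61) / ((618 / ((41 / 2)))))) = 640866 / 29233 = 21.92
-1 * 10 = -10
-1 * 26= -26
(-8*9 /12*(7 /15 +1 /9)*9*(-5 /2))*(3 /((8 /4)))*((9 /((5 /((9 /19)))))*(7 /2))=66339 /190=349.15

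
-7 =-7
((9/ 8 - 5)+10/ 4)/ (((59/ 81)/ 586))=-261063/ 236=-1106.20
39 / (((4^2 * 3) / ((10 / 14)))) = 65 / 112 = 0.58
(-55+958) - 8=895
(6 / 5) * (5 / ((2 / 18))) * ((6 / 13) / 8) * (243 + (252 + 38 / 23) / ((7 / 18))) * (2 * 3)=35024805 / 2093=16734.26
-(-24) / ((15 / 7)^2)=392 / 75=5.23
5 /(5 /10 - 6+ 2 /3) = -30 /29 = -1.03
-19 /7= -2.71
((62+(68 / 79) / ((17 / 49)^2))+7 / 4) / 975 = 380881 / 5237700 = 0.07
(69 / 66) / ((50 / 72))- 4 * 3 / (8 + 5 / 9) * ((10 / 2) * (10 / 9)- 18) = 474 / 25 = 18.96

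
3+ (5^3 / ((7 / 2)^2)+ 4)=843 / 49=17.20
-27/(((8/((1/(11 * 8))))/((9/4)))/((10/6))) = -405/2816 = -0.14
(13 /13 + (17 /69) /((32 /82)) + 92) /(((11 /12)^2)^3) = 6430378752 /40745903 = 157.82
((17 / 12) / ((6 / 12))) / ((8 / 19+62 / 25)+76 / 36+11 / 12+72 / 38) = 48450 / 133783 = 0.36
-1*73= -73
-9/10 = -0.90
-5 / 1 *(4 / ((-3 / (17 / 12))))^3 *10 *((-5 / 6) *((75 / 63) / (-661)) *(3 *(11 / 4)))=168884375 / 40476996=4.17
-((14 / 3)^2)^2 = -38416 / 81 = -474.27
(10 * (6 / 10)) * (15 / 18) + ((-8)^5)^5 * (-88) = 3324546003940230230441989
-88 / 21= -4.19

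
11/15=0.73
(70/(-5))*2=-28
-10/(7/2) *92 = -262.86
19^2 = 361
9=9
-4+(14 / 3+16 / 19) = 86 / 57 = 1.51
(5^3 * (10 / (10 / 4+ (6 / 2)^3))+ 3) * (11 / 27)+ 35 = 53.49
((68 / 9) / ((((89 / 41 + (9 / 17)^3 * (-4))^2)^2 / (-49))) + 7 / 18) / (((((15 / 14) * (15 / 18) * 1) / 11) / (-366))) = 268021.91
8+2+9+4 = 23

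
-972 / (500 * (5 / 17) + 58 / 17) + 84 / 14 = -588 / 1279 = -0.46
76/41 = 1.85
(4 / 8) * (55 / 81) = 55 / 162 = 0.34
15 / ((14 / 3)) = 3.21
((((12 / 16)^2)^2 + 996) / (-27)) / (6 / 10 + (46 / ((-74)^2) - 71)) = 0.52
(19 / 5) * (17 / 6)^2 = 5491 / 180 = 30.51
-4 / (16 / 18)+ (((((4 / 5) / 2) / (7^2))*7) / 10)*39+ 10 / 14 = -3.56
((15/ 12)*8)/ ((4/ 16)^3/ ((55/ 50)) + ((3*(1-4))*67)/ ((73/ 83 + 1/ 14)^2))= -4298008000/ 286591285339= -0.01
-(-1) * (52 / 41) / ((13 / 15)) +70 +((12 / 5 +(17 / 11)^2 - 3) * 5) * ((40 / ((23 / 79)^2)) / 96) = 1817436325 / 15746214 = 115.42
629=629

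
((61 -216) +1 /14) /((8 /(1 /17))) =-1.14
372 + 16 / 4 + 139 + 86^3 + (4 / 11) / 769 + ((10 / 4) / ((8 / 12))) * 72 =5387038023 / 8459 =636841.00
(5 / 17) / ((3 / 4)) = 20 / 51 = 0.39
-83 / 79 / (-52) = 83 / 4108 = 0.02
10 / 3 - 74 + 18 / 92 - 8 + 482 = 55687 / 138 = 403.53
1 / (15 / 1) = 1 / 15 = 0.07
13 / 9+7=76 / 9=8.44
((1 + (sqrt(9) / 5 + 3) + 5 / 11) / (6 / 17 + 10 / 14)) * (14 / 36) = 115787 / 62865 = 1.84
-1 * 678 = -678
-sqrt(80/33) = -4 *sqrt(165)/33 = -1.56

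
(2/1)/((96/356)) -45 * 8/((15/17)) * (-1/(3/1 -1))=2537/12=211.42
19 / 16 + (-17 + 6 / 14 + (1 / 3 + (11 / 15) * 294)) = 336923 / 1680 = 200.55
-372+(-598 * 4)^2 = 5721292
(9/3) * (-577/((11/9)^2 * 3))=-46737/121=-386.26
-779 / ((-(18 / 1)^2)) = 779 / 324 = 2.40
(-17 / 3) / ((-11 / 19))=323 / 33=9.79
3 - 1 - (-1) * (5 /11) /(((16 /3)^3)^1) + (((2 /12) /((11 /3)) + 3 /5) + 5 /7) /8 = 3426677 /1576960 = 2.17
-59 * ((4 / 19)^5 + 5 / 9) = -730992949 / 22284891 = -32.80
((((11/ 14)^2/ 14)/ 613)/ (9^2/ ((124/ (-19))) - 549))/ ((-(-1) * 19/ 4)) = -7502/ 278106425415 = -0.00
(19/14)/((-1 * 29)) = -19/406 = -0.05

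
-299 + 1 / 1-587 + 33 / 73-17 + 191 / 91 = -5975040 / 6643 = -899.45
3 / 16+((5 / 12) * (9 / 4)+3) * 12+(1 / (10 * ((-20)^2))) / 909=47.44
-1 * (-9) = 9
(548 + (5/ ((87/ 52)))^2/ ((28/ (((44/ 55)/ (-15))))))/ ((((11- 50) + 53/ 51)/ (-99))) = 370180729/ 259028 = 1429.11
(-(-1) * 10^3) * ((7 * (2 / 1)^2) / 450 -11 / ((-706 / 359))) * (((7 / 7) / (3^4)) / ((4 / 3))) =4492045 / 85779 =52.37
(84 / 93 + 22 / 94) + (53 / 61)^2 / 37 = 232223502 / 200595389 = 1.16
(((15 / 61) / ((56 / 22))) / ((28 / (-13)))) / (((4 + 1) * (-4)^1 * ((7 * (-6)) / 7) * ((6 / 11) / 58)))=-45617 / 1147776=-0.04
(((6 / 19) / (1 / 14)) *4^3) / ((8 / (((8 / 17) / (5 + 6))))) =5376 / 3553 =1.51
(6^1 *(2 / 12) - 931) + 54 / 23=-21336 / 23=-927.65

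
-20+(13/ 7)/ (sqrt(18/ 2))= -407/ 21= -19.38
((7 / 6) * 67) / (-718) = -469 / 4308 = -0.11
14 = 14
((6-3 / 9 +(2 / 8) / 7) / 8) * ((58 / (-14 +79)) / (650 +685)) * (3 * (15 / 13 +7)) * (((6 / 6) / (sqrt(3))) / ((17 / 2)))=736223 * sqrt(3) / 1610891100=0.00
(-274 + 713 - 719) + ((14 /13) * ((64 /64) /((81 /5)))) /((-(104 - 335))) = -280.00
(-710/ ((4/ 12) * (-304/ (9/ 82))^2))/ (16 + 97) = -86265/ 35109392896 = -0.00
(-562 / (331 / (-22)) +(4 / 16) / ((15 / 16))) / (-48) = -11674 / 14895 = -0.78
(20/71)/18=10/639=0.02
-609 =-609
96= 96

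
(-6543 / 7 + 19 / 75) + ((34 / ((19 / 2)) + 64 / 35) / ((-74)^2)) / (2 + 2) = -51043140563 / 54623100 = -934.46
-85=-85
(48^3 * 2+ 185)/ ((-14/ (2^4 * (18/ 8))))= -3984642/ 7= -569234.57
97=97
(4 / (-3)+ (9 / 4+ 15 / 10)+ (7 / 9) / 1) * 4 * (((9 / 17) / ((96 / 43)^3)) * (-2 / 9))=-9143305 / 67682304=-0.14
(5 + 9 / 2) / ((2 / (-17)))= -323 / 4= -80.75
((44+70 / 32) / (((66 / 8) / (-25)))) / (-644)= 18475 / 85008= 0.22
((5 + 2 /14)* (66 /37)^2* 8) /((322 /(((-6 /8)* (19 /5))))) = -8938512 /7714315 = -1.16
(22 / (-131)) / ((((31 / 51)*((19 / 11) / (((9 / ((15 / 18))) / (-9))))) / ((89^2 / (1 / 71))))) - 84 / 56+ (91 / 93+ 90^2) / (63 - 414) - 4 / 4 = 87686068454527 / 812484270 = 107923.40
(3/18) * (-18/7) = -3/7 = -0.43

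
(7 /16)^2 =49 /256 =0.19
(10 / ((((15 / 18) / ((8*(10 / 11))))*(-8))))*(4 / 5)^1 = -96 / 11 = -8.73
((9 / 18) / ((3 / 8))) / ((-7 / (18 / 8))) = -3 / 7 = -0.43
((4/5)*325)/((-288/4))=-65/18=-3.61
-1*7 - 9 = -16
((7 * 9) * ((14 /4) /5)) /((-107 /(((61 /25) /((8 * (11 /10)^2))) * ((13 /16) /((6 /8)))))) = -116571 /1035760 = -0.11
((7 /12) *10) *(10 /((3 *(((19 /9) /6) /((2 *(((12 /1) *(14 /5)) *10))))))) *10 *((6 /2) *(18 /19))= 381024000 /361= 1055468.14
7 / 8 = 0.88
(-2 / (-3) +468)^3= 102941904.30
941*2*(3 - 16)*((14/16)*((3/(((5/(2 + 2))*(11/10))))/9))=-171262/33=-5189.76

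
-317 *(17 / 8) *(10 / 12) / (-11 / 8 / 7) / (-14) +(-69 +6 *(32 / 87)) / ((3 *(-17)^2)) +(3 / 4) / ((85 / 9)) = -564558551 / 2765730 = -204.13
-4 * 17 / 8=-17 / 2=-8.50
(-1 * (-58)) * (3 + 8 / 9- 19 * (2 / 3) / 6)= 928 / 9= 103.11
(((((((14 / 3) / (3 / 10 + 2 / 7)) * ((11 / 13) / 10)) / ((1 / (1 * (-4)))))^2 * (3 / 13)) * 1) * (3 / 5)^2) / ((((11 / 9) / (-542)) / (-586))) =14495242519296 / 92328925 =156995.68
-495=-495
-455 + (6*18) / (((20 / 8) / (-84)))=-20419 / 5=-4083.80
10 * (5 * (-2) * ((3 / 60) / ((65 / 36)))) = -36 / 13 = -2.77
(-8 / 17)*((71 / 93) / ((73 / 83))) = -47144 / 115413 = -0.41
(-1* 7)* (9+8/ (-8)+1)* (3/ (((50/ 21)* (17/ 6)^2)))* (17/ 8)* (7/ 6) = -83349/ 3400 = -24.51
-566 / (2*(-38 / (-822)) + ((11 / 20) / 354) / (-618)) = -339280368480 / 55420733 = -6121.90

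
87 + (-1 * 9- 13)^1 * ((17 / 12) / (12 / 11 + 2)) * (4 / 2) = 401 / 6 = 66.83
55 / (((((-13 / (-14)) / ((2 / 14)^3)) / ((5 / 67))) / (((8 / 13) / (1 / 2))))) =8800 / 554827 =0.02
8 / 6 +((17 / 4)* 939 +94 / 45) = 718951 / 180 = 3994.17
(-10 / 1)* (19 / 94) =-95 / 47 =-2.02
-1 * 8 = -8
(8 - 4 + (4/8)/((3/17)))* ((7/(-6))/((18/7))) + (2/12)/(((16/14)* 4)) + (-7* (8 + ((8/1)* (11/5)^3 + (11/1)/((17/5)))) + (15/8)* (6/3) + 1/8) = -7426148983/11016000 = -674.12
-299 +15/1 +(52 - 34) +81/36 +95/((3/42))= 4265/4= 1066.25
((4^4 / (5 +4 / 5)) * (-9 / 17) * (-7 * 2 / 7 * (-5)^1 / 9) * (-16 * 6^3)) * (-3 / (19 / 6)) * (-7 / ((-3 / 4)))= -7431782400 / 9367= -793400.49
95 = 95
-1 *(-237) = 237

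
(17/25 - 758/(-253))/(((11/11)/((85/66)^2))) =6.10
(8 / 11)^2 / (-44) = -16 / 1331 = -0.01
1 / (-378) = -1 / 378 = -0.00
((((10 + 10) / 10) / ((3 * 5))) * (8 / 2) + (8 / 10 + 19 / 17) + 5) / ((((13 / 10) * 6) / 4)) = 3.82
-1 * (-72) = 72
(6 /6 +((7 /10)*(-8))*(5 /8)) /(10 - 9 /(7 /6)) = -35 /32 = -1.09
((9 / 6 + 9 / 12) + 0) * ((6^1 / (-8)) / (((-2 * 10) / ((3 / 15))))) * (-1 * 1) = -27 / 1600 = -0.02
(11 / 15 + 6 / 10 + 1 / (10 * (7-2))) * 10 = 203 / 15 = 13.53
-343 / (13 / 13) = -343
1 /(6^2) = 1 /36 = 0.03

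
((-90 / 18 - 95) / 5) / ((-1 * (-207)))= -20 / 207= -0.10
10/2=5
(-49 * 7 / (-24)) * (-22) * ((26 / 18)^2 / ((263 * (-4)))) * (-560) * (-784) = 17496759280 / 63909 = 273776.14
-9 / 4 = -2.25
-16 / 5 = -3.20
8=8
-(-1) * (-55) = -55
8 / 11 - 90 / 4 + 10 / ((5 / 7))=-171 / 22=-7.77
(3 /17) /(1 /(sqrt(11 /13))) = 0.16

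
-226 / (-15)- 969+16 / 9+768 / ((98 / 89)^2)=-34438207 / 108045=-318.74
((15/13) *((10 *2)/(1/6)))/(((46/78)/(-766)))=-179843.48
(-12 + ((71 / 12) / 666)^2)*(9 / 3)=-36.00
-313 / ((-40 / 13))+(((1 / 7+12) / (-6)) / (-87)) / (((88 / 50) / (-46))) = 81285943 / 803880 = 101.12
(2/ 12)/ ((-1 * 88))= -1/ 528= -0.00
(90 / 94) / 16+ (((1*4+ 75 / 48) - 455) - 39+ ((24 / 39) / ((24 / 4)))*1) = -3580033 / 7332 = -488.28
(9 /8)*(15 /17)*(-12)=-405 /34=-11.91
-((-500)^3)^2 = -15625000000000000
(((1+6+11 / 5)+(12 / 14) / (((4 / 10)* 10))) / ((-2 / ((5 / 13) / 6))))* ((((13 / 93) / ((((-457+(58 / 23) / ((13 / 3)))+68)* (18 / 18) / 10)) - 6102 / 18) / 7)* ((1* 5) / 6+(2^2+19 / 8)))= 417435498296483 / 3962921481792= 105.34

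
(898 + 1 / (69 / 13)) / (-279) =-61975 / 19251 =-3.22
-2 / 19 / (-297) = 2 / 5643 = 0.00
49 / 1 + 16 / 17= 849 / 17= 49.94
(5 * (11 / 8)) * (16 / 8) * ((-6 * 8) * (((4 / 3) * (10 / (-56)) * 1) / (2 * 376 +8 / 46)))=253 / 1211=0.21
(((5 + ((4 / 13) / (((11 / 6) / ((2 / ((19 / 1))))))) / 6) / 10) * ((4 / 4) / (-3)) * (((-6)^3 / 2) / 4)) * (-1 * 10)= -122337 / 2717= -45.03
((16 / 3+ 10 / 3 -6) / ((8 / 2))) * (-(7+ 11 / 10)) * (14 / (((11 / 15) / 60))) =-68040 / 11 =-6185.45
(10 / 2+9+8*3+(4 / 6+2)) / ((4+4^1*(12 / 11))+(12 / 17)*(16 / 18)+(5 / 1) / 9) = 68442 / 16067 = 4.26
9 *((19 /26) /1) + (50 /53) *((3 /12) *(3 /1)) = 5019 /689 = 7.28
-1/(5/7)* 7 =-49/5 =-9.80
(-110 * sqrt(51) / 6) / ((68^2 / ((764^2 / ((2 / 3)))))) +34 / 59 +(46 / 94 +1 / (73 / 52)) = 359911 / 202429-2006455 * sqrt(51) / 578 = -24788.80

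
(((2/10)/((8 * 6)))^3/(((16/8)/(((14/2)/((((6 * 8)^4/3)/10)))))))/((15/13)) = 91/73383542784000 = 0.00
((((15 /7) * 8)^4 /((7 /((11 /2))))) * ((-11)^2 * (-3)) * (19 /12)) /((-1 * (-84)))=-54624240000 /117649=-464298.38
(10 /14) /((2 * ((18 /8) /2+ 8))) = 20 /511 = 0.04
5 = 5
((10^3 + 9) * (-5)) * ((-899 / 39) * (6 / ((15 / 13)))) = 1814182 / 3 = 604727.33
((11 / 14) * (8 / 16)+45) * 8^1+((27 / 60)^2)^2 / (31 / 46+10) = 363.15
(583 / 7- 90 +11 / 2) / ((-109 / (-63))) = -153 / 218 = -0.70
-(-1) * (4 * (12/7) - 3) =27/7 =3.86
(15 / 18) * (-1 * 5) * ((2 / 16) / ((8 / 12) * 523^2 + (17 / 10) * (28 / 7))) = -125 / 43766272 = -0.00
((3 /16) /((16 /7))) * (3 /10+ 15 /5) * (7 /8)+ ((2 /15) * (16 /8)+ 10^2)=6174937 /61440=100.50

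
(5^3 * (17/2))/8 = 2125/16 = 132.81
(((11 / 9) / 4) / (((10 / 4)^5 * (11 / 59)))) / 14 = 236 / 196875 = 0.00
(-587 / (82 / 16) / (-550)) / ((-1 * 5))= -2348 / 56375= -0.04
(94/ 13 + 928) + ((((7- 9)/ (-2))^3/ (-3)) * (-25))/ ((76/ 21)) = 937.53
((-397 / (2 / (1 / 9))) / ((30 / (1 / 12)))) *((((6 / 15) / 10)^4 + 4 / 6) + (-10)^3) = 464924217559 / 7593750000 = 61.22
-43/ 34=-1.26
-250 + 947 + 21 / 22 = 15355 / 22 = 697.95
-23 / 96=-0.24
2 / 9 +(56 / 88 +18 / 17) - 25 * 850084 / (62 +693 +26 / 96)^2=-78166641438157 / 2211933255147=-35.34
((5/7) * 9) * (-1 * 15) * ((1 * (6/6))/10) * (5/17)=-675/238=-2.84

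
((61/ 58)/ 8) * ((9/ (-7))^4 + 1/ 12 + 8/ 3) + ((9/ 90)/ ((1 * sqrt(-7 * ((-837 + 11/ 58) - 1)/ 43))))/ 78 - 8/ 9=-6742453/ 40106304 + sqrt(848336594)/ 265317780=-0.17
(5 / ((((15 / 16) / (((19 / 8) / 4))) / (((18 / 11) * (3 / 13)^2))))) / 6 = 171 / 3718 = 0.05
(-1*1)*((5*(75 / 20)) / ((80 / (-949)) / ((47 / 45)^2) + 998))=-157225575 / 8367945272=-0.02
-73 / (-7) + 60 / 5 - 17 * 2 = -81 / 7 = -11.57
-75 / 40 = -15 / 8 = -1.88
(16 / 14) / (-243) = -8 / 1701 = -0.00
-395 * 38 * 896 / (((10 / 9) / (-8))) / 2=48416256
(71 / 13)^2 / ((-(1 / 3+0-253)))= 15123 / 128102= 0.12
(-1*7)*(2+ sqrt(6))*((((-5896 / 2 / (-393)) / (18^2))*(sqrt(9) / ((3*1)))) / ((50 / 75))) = -5159*sqrt(6) / 21222-5159 / 10611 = -1.08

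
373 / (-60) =-373 / 60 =-6.22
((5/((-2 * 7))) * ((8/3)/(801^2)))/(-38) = 10/255998799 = 0.00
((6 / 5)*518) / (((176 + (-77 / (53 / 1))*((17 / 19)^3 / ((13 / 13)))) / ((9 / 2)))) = 564920958 / 35334695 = 15.99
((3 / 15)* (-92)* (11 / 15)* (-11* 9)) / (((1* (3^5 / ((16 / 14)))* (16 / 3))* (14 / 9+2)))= 2783 / 8400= 0.33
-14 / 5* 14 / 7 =-28 / 5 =-5.60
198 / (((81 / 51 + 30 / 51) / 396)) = 1332936 / 37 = 36025.30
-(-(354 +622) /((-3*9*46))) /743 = -488 /461403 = -0.00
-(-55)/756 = 0.07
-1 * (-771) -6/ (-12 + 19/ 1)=5391/ 7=770.14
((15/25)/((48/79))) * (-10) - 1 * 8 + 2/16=-71/4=-17.75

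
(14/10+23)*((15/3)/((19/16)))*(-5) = -9760/19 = -513.68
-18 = -18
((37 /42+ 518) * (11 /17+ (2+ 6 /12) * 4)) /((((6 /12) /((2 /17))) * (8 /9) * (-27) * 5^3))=-3944533 /9103500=-0.43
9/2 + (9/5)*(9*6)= 1017/10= 101.70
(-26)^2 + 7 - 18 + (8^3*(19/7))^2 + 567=94694352/49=1932537.80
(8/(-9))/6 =-4/27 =-0.15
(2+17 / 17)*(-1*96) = -288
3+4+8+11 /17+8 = 23.65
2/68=1/34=0.03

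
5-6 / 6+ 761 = 765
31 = 31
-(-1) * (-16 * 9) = -144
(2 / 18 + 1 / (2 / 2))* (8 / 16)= 0.56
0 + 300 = 300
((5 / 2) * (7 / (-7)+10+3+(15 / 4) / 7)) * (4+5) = 15795 / 56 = 282.05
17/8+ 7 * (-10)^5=-5599983/8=-699997.88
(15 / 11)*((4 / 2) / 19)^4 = 240 / 1433531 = 0.00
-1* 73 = -73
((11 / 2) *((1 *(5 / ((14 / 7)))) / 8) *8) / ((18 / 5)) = 275 / 72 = 3.82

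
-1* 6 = -6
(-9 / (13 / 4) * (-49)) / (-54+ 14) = -441 / 130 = -3.39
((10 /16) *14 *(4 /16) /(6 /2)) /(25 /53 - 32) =-1855 /80208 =-0.02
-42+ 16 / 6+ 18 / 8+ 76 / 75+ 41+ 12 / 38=5.25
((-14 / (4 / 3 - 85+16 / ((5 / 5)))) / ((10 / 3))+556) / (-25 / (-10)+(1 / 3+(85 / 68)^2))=3870192 / 30595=126.50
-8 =-8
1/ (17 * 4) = 1/ 68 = 0.01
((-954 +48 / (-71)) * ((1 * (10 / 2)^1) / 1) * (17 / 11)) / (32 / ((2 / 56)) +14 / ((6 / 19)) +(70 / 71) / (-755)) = -237267810 / 30243899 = -7.85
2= 2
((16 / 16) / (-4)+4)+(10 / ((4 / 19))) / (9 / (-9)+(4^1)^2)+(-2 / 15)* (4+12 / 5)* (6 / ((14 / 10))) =1369 / 420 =3.26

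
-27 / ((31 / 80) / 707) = -1527120 / 31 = -49261.94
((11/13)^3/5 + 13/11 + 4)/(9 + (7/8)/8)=41010304/70446805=0.58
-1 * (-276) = 276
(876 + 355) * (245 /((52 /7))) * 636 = 25821171.92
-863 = -863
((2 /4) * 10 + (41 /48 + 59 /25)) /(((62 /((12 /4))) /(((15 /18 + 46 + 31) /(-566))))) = -0.05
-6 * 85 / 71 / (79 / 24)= -12240 / 5609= -2.18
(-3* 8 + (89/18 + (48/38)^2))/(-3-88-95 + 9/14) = 158837/1686231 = 0.09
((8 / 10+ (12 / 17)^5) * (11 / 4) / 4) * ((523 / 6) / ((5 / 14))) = 69704953087 / 425957100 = 163.64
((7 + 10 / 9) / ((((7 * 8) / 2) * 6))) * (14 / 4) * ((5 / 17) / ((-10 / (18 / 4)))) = -73 / 3264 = -0.02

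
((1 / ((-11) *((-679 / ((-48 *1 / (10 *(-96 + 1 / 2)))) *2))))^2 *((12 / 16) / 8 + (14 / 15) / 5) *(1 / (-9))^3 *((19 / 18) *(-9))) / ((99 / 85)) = 217379 / 6119883214181092125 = 0.00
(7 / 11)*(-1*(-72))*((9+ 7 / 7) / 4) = 1260 / 11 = 114.55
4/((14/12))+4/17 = 436/119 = 3.66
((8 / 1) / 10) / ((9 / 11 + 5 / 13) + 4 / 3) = 429 / 1360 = 0.32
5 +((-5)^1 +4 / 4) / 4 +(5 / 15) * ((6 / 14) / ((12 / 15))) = 117 / 28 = 4.18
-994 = -994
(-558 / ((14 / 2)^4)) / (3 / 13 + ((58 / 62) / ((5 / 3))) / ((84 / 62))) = -72540 / 201341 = -0.36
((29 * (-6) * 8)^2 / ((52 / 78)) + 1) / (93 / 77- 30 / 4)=-447600538 / 969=-461920.06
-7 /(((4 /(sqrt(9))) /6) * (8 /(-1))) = 63 /16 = 3.94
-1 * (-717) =717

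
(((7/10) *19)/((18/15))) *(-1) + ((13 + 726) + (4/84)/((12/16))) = 183451/252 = 727.98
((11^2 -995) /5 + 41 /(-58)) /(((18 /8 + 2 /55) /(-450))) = 34543.11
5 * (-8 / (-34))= 20 / 17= 1.18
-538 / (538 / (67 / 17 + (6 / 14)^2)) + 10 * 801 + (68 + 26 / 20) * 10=7246163 / 833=8698.88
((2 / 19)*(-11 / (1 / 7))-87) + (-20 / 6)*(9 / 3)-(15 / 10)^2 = -8159 / 76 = -107.36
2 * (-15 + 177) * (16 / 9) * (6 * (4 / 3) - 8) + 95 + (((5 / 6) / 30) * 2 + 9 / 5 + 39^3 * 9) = 48057107 / 90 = 533967.86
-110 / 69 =-1.59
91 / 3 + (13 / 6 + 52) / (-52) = 703 / 24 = 29.29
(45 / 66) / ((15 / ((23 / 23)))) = 1 / 22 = 0.05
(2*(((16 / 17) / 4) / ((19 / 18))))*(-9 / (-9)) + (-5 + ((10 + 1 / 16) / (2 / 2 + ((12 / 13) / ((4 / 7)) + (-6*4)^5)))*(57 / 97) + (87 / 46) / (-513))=-48958224226381297 / 10741477001733216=-4.56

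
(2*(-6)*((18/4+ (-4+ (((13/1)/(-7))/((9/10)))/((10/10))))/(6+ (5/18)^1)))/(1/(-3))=-7092/791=-8.97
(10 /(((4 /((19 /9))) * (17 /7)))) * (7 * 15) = 228.19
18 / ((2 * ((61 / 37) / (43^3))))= 26475831 / 61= 434030.02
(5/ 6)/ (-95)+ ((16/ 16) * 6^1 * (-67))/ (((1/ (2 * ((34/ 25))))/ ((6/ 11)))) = -18698099/ 31350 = -596.43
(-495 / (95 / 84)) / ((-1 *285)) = 2772 / 1805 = 1.54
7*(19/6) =133/6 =22.17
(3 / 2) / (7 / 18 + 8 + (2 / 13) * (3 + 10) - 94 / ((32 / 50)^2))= -1728 / 252407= -0.01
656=656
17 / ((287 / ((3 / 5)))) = 51 / 1435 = 0.04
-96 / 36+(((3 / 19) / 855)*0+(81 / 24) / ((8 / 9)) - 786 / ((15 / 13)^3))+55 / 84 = -509.87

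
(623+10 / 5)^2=390625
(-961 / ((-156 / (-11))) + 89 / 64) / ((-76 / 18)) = 496995 / 31616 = 15.72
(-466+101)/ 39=-365/ 39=-9.36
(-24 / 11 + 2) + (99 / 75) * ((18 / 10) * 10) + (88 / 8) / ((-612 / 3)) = 23.52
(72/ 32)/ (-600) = -3/ 800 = -0.00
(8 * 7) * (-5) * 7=-1960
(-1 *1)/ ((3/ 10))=-10/ 3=-3.33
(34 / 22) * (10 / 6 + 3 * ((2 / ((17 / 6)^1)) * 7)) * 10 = 8410 / 33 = 254.85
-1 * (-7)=7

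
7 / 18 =0.39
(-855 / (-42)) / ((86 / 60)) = 4275 / 301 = 14.20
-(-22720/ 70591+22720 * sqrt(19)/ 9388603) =22720/ 70591 -22720 * sqrt(19)/ 9388603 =0.31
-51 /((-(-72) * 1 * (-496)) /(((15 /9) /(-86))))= -85 /3071232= -0.00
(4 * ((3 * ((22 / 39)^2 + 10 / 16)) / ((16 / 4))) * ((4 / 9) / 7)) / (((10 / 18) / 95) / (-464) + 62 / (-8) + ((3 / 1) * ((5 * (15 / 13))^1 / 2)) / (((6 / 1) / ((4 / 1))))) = -50590616 / 557772033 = -0.09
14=14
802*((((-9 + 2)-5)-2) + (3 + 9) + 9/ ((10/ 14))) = 42506/ 5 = 8501.20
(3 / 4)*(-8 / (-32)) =3 / 16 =0.19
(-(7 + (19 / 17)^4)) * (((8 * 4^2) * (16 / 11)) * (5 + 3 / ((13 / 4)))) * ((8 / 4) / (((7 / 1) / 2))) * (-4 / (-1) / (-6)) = 11714035712 / 3257319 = 3596.22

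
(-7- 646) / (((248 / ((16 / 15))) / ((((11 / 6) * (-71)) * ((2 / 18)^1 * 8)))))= 4079944 / 12555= 324.97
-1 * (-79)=79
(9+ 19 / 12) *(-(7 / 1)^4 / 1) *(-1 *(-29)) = -8842883 / 12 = -736906.92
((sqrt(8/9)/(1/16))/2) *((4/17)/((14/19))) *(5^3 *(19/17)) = 1444000 *sqrt(2)/6069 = 336.48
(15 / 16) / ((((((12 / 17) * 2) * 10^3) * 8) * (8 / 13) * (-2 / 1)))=-221 / 3276800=-0.00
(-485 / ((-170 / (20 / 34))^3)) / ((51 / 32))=0.00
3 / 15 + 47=236 / 5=47.20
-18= -18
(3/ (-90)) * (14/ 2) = -7/ 30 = -0.23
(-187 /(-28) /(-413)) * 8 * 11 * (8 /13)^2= -263296 /488579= -0.54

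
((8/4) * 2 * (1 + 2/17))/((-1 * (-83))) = 76/1411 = 0.05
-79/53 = -1.49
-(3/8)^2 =-9/64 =-0.14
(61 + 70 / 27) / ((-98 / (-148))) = 127058 / 1323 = 96.04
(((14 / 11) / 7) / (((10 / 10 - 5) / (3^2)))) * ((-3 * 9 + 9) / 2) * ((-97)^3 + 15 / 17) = -628374753 / 187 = -3360292.80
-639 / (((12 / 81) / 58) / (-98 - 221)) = 159607503 / 2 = 79803751.50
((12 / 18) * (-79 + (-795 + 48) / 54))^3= -237048.96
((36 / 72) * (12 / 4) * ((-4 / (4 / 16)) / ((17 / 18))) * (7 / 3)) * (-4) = 4032 / 17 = 237.18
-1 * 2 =-2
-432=-432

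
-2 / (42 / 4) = -4 / 21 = -0.19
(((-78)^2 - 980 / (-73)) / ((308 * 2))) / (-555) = -0.02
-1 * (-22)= 22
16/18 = 8/9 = 0.89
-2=-2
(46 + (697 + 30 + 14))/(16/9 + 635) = 7083/5731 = 1.24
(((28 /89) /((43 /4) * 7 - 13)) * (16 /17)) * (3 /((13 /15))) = 26880 /1632527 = 0.02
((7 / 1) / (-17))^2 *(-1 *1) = -49 / 289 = -0.17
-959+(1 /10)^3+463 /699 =-669877301 /699000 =-958.34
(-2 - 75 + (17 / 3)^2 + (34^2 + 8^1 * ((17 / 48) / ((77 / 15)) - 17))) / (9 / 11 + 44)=1352269 / 62118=21.77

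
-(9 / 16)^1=-9 / 16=-0.56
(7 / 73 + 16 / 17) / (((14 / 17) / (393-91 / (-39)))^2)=854858719 / 3577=238987.62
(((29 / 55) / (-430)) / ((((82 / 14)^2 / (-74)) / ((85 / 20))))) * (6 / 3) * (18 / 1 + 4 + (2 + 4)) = 12513326 / 19877825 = 0.63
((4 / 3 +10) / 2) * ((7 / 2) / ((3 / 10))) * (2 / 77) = 170 / 99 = 1.72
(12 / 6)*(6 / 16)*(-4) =-3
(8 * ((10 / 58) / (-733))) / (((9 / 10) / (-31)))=12400 / 191313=0.06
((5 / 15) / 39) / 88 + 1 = 10297 / 10296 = 1.00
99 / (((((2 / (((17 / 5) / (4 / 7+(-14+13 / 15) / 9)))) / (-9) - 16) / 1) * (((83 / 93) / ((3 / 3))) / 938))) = -6526.81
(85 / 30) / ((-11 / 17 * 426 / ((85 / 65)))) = -4913 / 365508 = -0.01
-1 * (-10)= 10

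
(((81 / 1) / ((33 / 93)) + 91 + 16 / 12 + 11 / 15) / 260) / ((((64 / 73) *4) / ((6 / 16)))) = 3870533 / 29286400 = 0.13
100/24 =25/6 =4.17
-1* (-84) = 84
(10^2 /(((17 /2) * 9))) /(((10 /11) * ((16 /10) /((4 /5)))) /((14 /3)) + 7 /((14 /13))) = 30800 /162333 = 0.19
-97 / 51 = -1.90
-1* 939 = -939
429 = 429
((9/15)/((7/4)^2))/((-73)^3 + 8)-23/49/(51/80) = -3578885248/4860667455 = -0.74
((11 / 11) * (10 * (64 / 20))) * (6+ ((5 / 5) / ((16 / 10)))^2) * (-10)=-2045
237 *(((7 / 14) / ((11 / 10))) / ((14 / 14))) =1185 / 11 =107.73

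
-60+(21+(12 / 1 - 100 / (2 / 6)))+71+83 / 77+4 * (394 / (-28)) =-23963 / 77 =-311.21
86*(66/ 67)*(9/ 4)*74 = 945054/ 67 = 14105.28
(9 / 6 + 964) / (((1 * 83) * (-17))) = -1931 / 2822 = -0.68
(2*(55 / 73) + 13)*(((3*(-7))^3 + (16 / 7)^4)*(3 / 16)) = -70434487125 / 2804368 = -25115.99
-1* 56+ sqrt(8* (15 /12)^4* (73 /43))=-56+ 25* sqrt(6278) /344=-50.24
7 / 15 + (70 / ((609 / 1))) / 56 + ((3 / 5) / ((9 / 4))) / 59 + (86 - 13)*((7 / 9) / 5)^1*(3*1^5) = 8273689 / 239540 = 34.54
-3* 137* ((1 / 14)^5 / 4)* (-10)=2055 / 1075648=0.00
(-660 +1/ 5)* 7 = -23093/ 5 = -4618.60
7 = 7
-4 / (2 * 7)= -2 / 7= -0.29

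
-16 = -16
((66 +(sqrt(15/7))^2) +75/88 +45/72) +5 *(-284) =-415917/308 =-1350.38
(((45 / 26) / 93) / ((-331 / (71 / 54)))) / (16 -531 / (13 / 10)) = 355 / 1884658392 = 0.00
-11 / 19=-0.58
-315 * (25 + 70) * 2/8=-29925/4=-7481.25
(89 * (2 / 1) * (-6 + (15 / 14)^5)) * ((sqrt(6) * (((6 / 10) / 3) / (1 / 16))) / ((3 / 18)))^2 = -758984743296 / 420175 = -1806353.88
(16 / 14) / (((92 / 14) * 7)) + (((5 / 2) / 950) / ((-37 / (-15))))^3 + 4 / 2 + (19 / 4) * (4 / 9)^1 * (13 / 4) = 286298112475619 / 32219168974272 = 8.89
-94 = -94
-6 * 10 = -60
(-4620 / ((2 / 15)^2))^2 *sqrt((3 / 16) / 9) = 22511671875 *sqrt(3) / 4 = 9747839862.70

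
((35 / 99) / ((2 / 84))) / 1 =490 / 33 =14.85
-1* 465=-465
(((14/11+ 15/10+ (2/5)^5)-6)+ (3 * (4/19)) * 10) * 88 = 16191004/59375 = 272.69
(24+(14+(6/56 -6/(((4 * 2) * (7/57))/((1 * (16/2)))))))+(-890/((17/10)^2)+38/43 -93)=-20421277/49708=-410.82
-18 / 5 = -3.60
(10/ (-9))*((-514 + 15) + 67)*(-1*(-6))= 2880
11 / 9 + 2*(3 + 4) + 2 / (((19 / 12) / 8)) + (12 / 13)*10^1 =76823 / 2223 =34.56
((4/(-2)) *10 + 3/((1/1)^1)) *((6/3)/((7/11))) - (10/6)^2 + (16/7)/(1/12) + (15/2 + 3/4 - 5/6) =-769/36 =-21.36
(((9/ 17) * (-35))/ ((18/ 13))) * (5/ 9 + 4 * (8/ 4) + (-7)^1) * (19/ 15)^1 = -12103/ 459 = -26.37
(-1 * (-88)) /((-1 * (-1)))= 88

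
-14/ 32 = -7/ 16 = -0.44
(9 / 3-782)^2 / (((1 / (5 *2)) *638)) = 3034205 / 319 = 9511.61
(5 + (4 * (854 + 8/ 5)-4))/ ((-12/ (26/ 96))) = -77.26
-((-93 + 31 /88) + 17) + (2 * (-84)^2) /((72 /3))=58401 /88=663.65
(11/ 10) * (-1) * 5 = -5.50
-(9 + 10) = -19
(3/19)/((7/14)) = 6/19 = 0.32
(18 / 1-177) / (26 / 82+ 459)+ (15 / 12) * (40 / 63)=530903 / 1186416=0.45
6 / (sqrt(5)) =6* sqrt(5) / 5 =2.68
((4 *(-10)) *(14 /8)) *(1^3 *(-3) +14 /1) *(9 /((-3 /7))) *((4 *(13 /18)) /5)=28028 /3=9342.67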